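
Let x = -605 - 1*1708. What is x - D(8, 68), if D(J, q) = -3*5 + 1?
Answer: -2299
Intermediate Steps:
D(J, q) = -14 (D(J, q) = -15 + 1 = -14)
x = -2313 (x = -605 - 1708 = -2313)
x - D(8, 68) = -2313 - 1*(-14) = -2313 + 14 = -2299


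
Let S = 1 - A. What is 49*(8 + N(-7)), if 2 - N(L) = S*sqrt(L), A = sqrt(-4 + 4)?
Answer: 490 - 49*I*sqrt(7) ≈ 490.0 - 129.64*I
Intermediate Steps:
A = 0 (A = sqrt(0) = 0)
S = 1 (S = 1 - 1*0 = 1 + 0 = 1)
N(L) = 2 - sqrt(L)
49*(8 + N(-7)) = 49*(8 + (2 - sqrt(-7))) = 49*(8 + (2 - I*sqrt(7))) = 49*(10 - I*sqrt(7)) = 490 - 49*I*sqrt(7)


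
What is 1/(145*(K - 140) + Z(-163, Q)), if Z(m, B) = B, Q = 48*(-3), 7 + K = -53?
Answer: -1/29144 ≈ -3.4312e-5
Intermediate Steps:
K = -60 (K = -7 - 53 = -60)
Q = -144
1/(145*(K - 140) + Z(-163, Q)) = 1/(145*(-60 - 140) - 144) = 1/(145*(-200) - 144) = 1/(-29000 - 144) = 1/(-29144) = -1/29144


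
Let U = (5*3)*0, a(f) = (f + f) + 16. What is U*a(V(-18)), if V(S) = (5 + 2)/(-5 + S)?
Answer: 0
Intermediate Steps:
V(S) = 7/(-5 + S)
a(f) = 16 + 2*f (a(f) = 2*f + 16 = 16 + 2*f)
U = 0 (U = 15*0 = 0)
U*a(V(-18)) = 0*(16 + 2*(7/(-5 - 18))) = 0*(16 + 2*(7/(-23))) = 0*(16 + 2*(7*(-1/23))) = 0*(16 + 2*(-7/23)) = 0*(16 - 14/23) = 0*(354/23) = 0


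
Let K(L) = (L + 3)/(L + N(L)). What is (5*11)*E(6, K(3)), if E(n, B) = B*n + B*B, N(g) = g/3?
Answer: 2475/4 ≈ 618.75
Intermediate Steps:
N(g) = g/3 (N(g) = g*(⅓) = g/3)
K(L) = 3*(3 + L)/(4*L) (K(L) = (L + 3)/(L + L/3) = (3 + L)/((4*L/3)) = (3 + L)*(3/(4*L)) = 3*(3 + L)/(4*L))
E(n, B) = B² + B*n (E(n, B) = B*n + B² = B² + B*n)
(5*11)*E(6, K(3)) = (5*11)*(((¾)*(3 + 3)/3)*((¾)*(3 + 3)/3 + 6)) = 55*(((¾)*(⅓)*6)*((¾)*(⅓)*6 + 6)) = 55*(3*(3/2 + 6)/2) = 55*((3/2)*(15/2)) = 55*(45/4) = 2475/4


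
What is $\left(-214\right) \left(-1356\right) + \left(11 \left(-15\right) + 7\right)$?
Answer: $290026$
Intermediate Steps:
$\left(-214\right) \left(-1356\right) + \left(11 \left(-15\right) + 7\right) = 290184 + \left(-165 + 7\right) = 290184 - 158 = 290026$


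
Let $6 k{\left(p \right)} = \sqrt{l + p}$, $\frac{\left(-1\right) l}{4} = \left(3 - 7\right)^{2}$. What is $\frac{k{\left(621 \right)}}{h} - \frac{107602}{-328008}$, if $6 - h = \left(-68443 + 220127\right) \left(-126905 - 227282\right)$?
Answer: $\frac{53801}{164004} + \frac{\sqrt{557}}{322347005484} \approx 0.32805$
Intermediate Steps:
$l = -64$ ($l = - 4 \left(3 - 7\right)^{2} = - 4 \left(-4\right)^{2} = \left(-4\right) 16 = -64$)
$k{\left(p \right)} = \frac{\sqrt{-64 + p}}{6}$
$h = 53724500914$ ($h = 6 - \left(-68443 + 220127\right) \left(-126905 - 227282\right) = 6 - 151684 \left(-354187\right) = 6 - -53724500908 = 6 + 53724500908 = 53724500914$)
$\frac{k{\left(621 \right)}}{h} - \frac{107602}{-328008} = \frac{\frac{1}{6} \sqrt{-64 + 621}}{53724500914} - \frac{107602}{-328008} = \frac{\sqrt{557}}{6} \cdot \frac{1}{53724500914} - - \frac{53801}{164004} = \frac{\sqrt{557}}{322347005484} + \frac{53801}{164004} = \frac{53801}{164004} + \frac{\sqrt{557}}{322347005484}$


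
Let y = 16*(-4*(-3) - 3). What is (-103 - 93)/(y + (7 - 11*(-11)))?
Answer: -49/68 ≈ -0.72059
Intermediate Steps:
y = 144 (y = 16*(12 - 3) = 16*9 = 144)
(-103 - 93)/(y + (7 - 11*(-11))) = (-103 - 93)/(144 + (7 - 11*(-11))) = -196/(144 + (7 + 121)) = -196/(144 + 128) = -196/272 = -196*1/272 = -49/68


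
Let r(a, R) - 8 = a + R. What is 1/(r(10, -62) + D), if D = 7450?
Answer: 1/7406 ≈ 0.00013503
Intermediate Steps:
r(a, R) = 8 + R + a (r(a, R) = 8 + (a + R) = 8 + (R + a) = 8 + R + a)
1/(r(10, -62) + D) = 1/((8 - 62 + 10) + 7450) = 1/(-44 + 7450) = 1/7406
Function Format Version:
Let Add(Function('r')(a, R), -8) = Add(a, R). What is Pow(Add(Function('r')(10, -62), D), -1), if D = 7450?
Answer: Rational(1, 7406) ≈ 0.00013503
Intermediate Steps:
Function('r')(a, R) = Add(8, R, a) (Function('r')(a, R) = Add(8, Add(a, R)) = Add(8, Add(R, a)) = Add(8, R, a))
Pow(Add(Function('r')(10, -62), D), -1) = Pow(Add(Add(8, -62, 10), 7450), -1) = Pow(Add(-44, 7450), -1) = Pow(7406, -1) = Rational(1, 7406)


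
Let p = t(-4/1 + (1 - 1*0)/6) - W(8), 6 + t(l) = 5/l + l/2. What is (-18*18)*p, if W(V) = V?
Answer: 128331/23 ≈ 5579.6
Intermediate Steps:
t(l) = -6 + l/2 + 5/l (t(l) = -6 + (5/l + l/2) = -6 + (l/2 + 5/l) = -6 + l/2 + 5/l)
p = -4753/276 (p = (-6 + (-4/1 + (1 - 1*0)/6)/2 + 5/(-4/1 + (1 - 1*0)/6)) - 1*8 = (-6 + (-4*1 + (1 + 0)*(⅙))/2 + 5/(-4*1 + (1 + 0)*(⅙))) - 8 = (-6 + (-4 + 1*(⅙))/2 + 5/(-4 + 1*(⅙))) - 8 = (-6 + (-4 + ⅙)/2 + 5/(-4 + ⅙)) - 8 = (-6 + (½)*(-23/6) + 5/(-23/6)) - 8 = (-6 - 23/12 + 5*(-6/23)) - 8 = (-6 - 23/12 - 30/23) - 8 = -2545/276 - 8 = -4753/276 ≈ -17.221)
(-18*18)*p = -18*18*(-4753/276) = -324*(-4753/276) = 128331/23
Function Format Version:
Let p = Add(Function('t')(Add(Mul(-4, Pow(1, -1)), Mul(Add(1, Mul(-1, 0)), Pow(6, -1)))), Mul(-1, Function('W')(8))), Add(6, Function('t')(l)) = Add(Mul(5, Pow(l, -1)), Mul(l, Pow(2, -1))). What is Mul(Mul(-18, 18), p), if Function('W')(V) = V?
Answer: Rational(128331, 23) ≈ 5579.6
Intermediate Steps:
Function('t')(l) = Add(-6, Mul(Rational(1, 2), l), Mul(5, Pow(l, -1))) (Function('t')(l) = Add(-6, Add(Mul(5, Pow(l, -1)), Mul(l, Pow(2, -1)))) = Add(-6, Add(Mul(5, Pow(l, -1)), Mul(l, Rational(1, 2)))) = Add(-6, Add(Mul(5, Pow(l, -1)), Mul(Rational(1, 2), l))) = Add(-6, Add(Mul(Rational(1, 2), l), Mul(5, Pow(l, -1)))) = Add(-6, Mul(Rational(1, 2), l), Mul(5, Pow(l, -1))))
p = Rational(-4753, 276) (p = Add(Add(-6, Mul(Rational(1, 2), Add(Mul(-4, Pow(1, -1)), Mul(Add(1, Mul(-1, 0)), Pow(6, -1)))), Mul(5, Pow(Add(Mul(-4, Pow(1, -1)), Mul(Add(1, Mul(-1, 0)), Pow(6, -1))), -1))), Mul(-1, 8)) = Add(Add(-6, Mul(Rational(1, 2), Add(Mul(-4, 1), Mul(Add(1, 0), Rational(1, 6)))), Mul(5, Pow(Add(Mul(-4, 1), Mul(Add(1, 0), Rational(1, 6))), -1))), -8) = Add(Add(-6, Mul(Rational(1, 2), Add(-4, Mul(1, Rational(1, 6)))), Mul(5, Pow(Add(-4, Mul(1, Rational(1, 6))), -1))), -8) = Add(Add(-6, Mul(Rational(1, 2), Add(-4, Rational(1, 6))), Mul(5, Pow(Add(-4, Rational(1, 6)), -1))), -8) = Add(Add(-6, Mul(Rational(1, 2), Rational(-23, 6)), Mul(5, Pow(Rational(-23, 6), -1))), -8) = Add(Add(-6, Rational(-23, 12), Mul(5, Rational(-6, 23))), -8) = Add(Add(-6, Rational(-23, 12), Rational(-30, 23)), -8) = Add(Rational(-2545, 276), -8) = Rational(-4753, 276) ≈ -17.221)
Mul(Mul(-18, 18), p) = Mul(Mul(-18, 18), Rational(-4753, 276)) = Mul(-324, Rational(-4753, 276)) = Rational(128331, 23)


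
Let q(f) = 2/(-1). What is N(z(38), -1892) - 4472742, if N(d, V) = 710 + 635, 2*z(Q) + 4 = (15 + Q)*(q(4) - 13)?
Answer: -4471397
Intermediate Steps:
q(f) = -2 (q(f) = 2*(-1) = -2)
z(Q) = -229/2 - 15*Q/2 (z(Q) = -2 + ((15 + Q)*(-2 - 13))/2 = -2 + ((15 + Q)*(-15))/2 = -2 + (-225 - 15*Q)/2 = -2 + (-225/2 - 15*Q/2) = -229/2 - 15*Q/2)
N(d, V) = 1345
N(z(38), -1892) - 4472742 = 1345 - 4472742 = -4471397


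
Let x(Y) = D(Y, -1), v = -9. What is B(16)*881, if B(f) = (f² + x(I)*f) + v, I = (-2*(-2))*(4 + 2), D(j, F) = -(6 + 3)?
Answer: 90743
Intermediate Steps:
D(j, F) = -9 (D(j, F) = -1*9 = -9)
I = 24 (I = 4*6 = 24)
x(Y) = -9
B(f) = -9 + f² - 9*f (B(f) = (f² - 9*f) - 9 = -9 + f² - 9*f)
B(16)*881 = (-9 + 16² - 9*16)*881 = (-9 + 256 - 144)*881 = 103*881 = 90743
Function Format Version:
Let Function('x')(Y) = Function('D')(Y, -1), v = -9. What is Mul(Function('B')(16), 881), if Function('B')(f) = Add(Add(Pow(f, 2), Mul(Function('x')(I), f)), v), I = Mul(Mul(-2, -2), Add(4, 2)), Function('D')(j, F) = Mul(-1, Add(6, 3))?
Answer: 90743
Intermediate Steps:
Function('D')(j, F) = -9 (Function('D')(j, F) = Mul(-1, 9) = -9)
I = 24 (I = Mul(4, 6) = 24)
Function('x')(Y) = -9
Function('B')(f) = Add(-9, Pow(f, 2), Mul(-9, f)) (Function('B')(f) = Add(Add(Pow(f, 2), Mul(-9, f)), -9) = Add(-9, Pow(f, 2), Mul(-9, f)))
Mul(Function('B')(16), 881) = Mul(Add(-9, Pow(16, 2), Mul(-9, 16)), 881) = Mul(Add(-9, 256, -144), 881) = Mul(103, 881) = 90743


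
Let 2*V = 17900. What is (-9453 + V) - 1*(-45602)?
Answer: 45099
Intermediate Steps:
V = 8950 (V = (1/2)*17900 = 8950)
(-9453 + V) - 1*(-45602) = (-9453 + 8950) - 1*(-45602) = -503 + 45602 = 45099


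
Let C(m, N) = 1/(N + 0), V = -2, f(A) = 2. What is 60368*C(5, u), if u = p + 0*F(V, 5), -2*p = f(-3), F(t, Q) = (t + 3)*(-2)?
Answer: -60368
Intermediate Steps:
F(t, Q) = -6 - 2*t (F(t, Q) = (3 + t)*(-2) = -6 - 2*t)
p = -1 (p = -½*2 = -1)
u = -1 (u = -1 + 0*(-6 - 2*(-2)) = -1 + 0*(-6 + 4) = -1 + 0*(-2) = -1 + 0 = -1)
C(m, N) = 1/N
60368*C(5, u) = 60368/(-1) = 60368*(-1) = -60368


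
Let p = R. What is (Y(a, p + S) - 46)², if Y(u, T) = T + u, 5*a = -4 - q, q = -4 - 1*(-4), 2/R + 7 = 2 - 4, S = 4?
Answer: 3748096/2025 ≈ 1850.9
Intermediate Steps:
R = -2/9 (R = 2/(-7 + (2 - 4)) = 2/(-7 - 2) = 2/(-9) = 2*(-⅑) = -2/9 ≈ -0.22222)
q = 0 (q = -4 + 4 = 0)
p = -2/9 ≈ -0.22222
a = -⅘ (a = (-4 - 1*0)/5 = (-4 + 0)/5 = (⅕)*(-4) = -⅘ ≈ -0.80000)
(Y(a, p + S) - 46)² = (((-2/9 + 4) - ⅘) - 46)² = ((34/9 - ⅘) - 46)² = (134/45 - 46)² = (-1936/45)² = 3748096/2025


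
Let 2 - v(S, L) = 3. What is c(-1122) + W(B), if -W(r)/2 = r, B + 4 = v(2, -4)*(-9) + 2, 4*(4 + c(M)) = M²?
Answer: 314703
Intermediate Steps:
v(S, L) = -1 (v(S, L) = 2 - 1*3 = 2 - 3 = -1)
c(M) = -4 + M²/4
B = 7 (B = -4 + (-1*(-9) + 2) = -4 + (9 + 2) = -4 + 11 = 7)
W(r) = -2*r
c(-1122) + W(B) = (-4 + (¼)*(-1122)²) - 2*7 = (-4 + (¼)*1258884) - 14 = (-4 + 314721) - 14 = 314717 - 14 = 314703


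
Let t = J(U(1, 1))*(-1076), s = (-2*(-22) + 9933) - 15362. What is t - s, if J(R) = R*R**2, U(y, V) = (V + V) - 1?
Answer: 4309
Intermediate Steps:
U(y, V) = -1 + 2*V (U(y, V) = 2*V - 1 = -1 + 2*V)
s = -5385 (s = (44 + 9933) - 15362 = 9977 - 15362 = -5385)
J(R) = R**3
t = -1076 (t = (-1 + 2*1)**3*(-1076) = (-1 + 2)**3*(-1076) = 1**3*(-1076) = 1*(-1076) = -1076)
t - s = -1076 - 1*(-5385) = -1076 + 5385 = 4309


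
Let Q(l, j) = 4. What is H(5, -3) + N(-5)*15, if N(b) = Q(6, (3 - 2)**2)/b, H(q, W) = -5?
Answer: -17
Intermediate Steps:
N(b) = 4/b
H(5, -3) + N(-5)*15 = -5 + (4/(-5))*15 = -5 + (4*(-1/5))*15 = -5 - 4/5*15 = -5 - 12 = -17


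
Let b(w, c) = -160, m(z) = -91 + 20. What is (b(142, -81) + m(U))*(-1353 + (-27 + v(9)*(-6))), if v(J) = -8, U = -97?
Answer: 307692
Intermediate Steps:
m(z) = -71
(b(142, -81) + m(U))*(-1353 + (-27 + v(9)*(-6))) = (-160 - 71)*(-1353 + (-27 - 8*(-6))) = -231*(-1353 + (-27 + 48)) = -231*(-1353 + 21) = -231*(-1332) = 307692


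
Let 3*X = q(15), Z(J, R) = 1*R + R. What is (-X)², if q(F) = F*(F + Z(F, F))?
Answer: 50625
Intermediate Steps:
Z(J, R) = 2*R (Z(J, R) = R + R = 2*R)
q(F) = 3*F² (q(F) = F*(F + 2*F) = F*(3*F) = 3*F²)
X = 225 (X = (3*15²)/3 = (3*225)/3 = (⅓)*675 = 225)
(-X)² = (-1*225)² = (-225)² = 50625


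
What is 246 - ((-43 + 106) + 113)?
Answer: 70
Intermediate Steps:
246 - ((-43 + 106) + 113) = 246 - (63 + 113) = 246 - 1*176 = 246 - 176 = 70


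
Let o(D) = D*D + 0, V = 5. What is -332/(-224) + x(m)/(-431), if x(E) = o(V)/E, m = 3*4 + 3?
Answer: 107039/72408 ≈ 1.4783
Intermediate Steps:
o(D) = D² (o(D) = D² + 0 = D²)
m = 15 (m = 12 + 3 = 15)
x(E) = 25/E (x(E) = 5²/E = 25/E)
-332/(-224) + x(m)/(-431) = -332/(-224) + (25/15)/(-431) = -332*(-1/224) + (25*(1/15))*(-1/431) = 83/56 + (5/3)*(-1/431) = 83/56 - 5/1293 = 107039/72408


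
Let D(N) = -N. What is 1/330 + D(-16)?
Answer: 5281/330 ≈ 16.003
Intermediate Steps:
1/330 + D(-16) = 1/330 - 1*(-16) = 1/330 + 16 = 5281/330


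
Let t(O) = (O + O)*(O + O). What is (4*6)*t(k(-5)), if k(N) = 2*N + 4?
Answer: 3456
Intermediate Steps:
k(N) = 4 + 2*N
t(O) = 4*O² (t(O) = (2*O)*(2*O) = 4*O²)
(4*6)*t(k(-5)) = (4*6)*(4*(4 + 2*(-5))²) = 24*(4*(4 - 10)²) = 24*(4*(-6)²) = 24*(4*36) = 24*144 = 3456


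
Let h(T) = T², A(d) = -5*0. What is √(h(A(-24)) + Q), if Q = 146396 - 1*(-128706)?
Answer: √275102 ≈ 524.50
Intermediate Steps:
A(d) = 0
Q = 275102 (Q = 146396 + 128706 = 275102)
√(h(A(-24)) + Q) = √(0² + 275102) = √(0 + 275102) = √275102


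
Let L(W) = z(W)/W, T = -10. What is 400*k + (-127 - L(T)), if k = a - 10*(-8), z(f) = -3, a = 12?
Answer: 366727/10 ≈ 36673.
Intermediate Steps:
k = 92 (k = 12 - 10*(-8) = 12 + 80 = 92)
L(W) = -3/W
400*k + (-127 - L(T)) = 400*92 + (-127 - (-3)/(-10)) = 36800 + (-127 - (-3)*(-1)/10) = 36800 + (-127 - 1*3/10) = 36800 + (-127 - 3/10) = 36800 - 1273/10 = 366727/10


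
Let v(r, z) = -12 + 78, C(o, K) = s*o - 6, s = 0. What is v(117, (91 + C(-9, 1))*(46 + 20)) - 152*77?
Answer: -11638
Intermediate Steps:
C(o, K) = -6 (C(o, K) = 0*o - 6 = 0 - 6 = -6)
v(r, z) = 66
v(117, (91 + C(-9, 1))*(46 + 20)) - 152*77 = 66 - 152*77 = 66 - 11704 = -11638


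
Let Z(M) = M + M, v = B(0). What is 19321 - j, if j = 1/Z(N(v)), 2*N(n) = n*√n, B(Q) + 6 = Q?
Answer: 19321 - I*√6/36 ≈ 19321.0 - 0.068041*I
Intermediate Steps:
B(Q) = -6 + Q
v = -6 (v = -6 + 0 = -6)
N(n) = n^(3/2)/2 (N(n) = (n*√n)/2 = n^(3/2)/2)
Z(M) = 2*M
j = I*√6/36 (j = 1/(2*((-6)^(3/2)/2)) = 1/(2*((-6*I*√6)/2)) = 1/(2*(-3*I*√6)) = 1/(-6*I*√6) = I*√6/36 ≈ 0.068041*I)
19321 - j = 19321 - I*√6/36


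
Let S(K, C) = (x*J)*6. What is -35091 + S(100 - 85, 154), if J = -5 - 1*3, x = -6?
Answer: -34803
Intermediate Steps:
J = -8 (J = -5 - 3 = -8)
S(K, C) = 288 (S(K, C) = -6*(-8)*6 = 48*6 = 288)
-35091 + S(100 - 85, 154) = -35091 + 288 = -34803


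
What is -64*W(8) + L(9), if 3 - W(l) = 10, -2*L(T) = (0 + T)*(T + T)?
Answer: 367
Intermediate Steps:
L(T) = -T**2 (L(T) = -(0 + T)*(T + T)/2 = -T*2*T/2 = -T**2)
W(l) = -7 (W(l) = 3 - 1*10 = 3 - 10 = -7)
-64*W(8) + L(9) = -64*(-7) - 1*9**2 = 448 - 1*81 = 448 - 81 = 367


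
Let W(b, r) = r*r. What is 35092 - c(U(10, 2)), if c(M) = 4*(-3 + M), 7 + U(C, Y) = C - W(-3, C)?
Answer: 35492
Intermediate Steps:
W(b, r) = r**2
U(C, Y) = -7 + C - C**2 (U(C, Y) = -7 + (C - C**2) = -7 + C - C**2)
c(M) = -12 + 4*M
35092 - c(U(10, 2)) = 35092 - (-12 + 4*(-7 + 10 - 1*10**2)) = 35092 - (-12 + 4*(-7 + 10 - 1*100)) = 35092 - (-12 + 4*(-7 + 10 - 100)) = 35092 - (-12 + 4*(-97)) = 35092 - (-12 - 388) = 35092 - 1*(-400) = 35092 + 400 = 35492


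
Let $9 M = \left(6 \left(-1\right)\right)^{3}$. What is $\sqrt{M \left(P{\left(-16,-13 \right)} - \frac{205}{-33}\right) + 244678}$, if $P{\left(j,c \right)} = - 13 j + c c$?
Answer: $\frac{3 \sqrt{3165910}}{11} \approx 485.26$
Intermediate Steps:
$P{\left(j,c \right)} = c^{2} - 13 j$ ($P{\left(j,c \right)} = - 13 j + c^{2} = c^{2} - 13 j$)
$M = -24$ ($M = \frac{\left(6 \left(-1\right)\right)^{3}}{9} = \frac{\left(-6\right)^{3}}{9} = \frac{1}{9} \left(-216\right) = -24$)
$\sqrt{M \left(P{\left(-16,-13 \right)} - \frac{205}{-33}\right) + 244678} = \sqrt{- 24 \left(\left(\left(-13\right)^{2} - -208\right) - \frac{205}{-33}\right) + 244678} = \sqrt{- 24 \left(\left(169 + 208\right) - - \frac{205}{33}\right) + 244678} = \sqrt{- 24 \left(377 + \frac{205}{33}\right) + 244678} = \sqrt{\left(-24\right) \frac{12646}{33} + 244678} = \sqrt{- \frac{101168}{11} + 244678} = \sqrt{\frac{2590290}{11}} = \frac{3 \sqrt{3165910}}{11}$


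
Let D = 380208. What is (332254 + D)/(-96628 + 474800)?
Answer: 356231/189086 ≈ 1.8840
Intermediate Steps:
(332254 + D)/(-96628 + 474800) = (332254 + 380208)/(-96628 + 474800) = 712462/378172 = 712462*(1/378172) = 356231/189086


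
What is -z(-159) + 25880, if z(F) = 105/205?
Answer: 1061059/41 ≈ 25880.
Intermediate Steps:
z(F) = 21/41 (z(F) = 105*(1/205) = 21/41)
-z(-159) + 25880 = -1*21/41 + 25880 = -21/41 + 25880 = 1061059/41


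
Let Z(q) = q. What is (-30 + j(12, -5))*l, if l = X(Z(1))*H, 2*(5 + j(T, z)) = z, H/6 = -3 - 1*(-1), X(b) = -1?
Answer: -450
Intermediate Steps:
H = -12 (H = 6*(-3 - 1*(-1)) = 6*(-3 + 1) = 6*(-2) = -12)
j(T, z) = -5 + z/2
l = 12 (l = -1*(-12) = 12)
(-30 + j(12, -5))*l = (-30 + (-5 + (½)*(-5)))*12 = (-30 + (-5 - 5/2))*12 = (-30 - 15/2)*12 = -75/2*12 = -450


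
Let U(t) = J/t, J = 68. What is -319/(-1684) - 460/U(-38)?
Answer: 7364503/28628 ≈ 257.25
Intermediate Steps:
U(t) = 68/t
-319/(-1684) - 460/U(-38) = -319/(-1684) - 460/(68/(-38)) = -319*(-1/1684) - 460/(68*(-1/38)) = 319/1684 - 460/(-34/19) = 319/1684 - 460*(-19/34) = 319/1684 + 4370/17 = 7364503/28628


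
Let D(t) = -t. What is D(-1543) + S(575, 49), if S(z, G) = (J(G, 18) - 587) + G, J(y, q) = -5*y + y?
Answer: 809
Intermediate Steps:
J(y, q) = -4*y
S(z, G) = -587 - 3*G (S(z, G) = (-4*G - 587) + G = (-587 - 4*G) + G = -587 - 3*G)
D(-1543) + S(575, 49) = -1*(-1543) + (-587 - 3*49) = 1543 + (-587 - 147) = 1543 - 734 = 809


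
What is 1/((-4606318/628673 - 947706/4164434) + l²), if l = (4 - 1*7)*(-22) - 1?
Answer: 1309033608041/5520777741739150 ≈ 0.00023711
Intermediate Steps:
l = 65 (l = (4 - 7)*(-22) - 1 = -3*(-22) - 1 = 66 - 1 = 65)
1/((-4606318/628673 - 947706/4164434) + l²) = 1/((-4606318/628673 - 947706/4164434) + 65²) = 1/((-4606318*1/628673 - 947706*1/4164434) + 4225) = 1/((-4606318/628673 - 473853/2082217) + 4225) = 1/(-9889252234075/1309033608041 + 4225) = 1/(5520777741739150/1309033608041) = 1309033608041/5520777741739150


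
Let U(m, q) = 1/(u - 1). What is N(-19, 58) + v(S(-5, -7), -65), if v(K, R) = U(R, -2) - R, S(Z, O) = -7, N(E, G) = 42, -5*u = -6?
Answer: 112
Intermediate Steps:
u = 6/5 (u = -⅕*(-6) = 6/5 ≈ 1.2000)
U(m, q) = 5 (U(m, q) = 1/(6/5 - 1) = 1/(⅕) = 5)
v(K, R) = 5 - R
N(-19, 58) + v(S(-5, -7), -65) = 42 + (5 - 1*(-65)) = 42 + (5 + 65) = 42 + 70 = 112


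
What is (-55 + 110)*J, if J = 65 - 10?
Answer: 3025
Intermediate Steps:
J = 55
(-55 + 110)*J = (-55 + 110)*55 = 55*55 = 3025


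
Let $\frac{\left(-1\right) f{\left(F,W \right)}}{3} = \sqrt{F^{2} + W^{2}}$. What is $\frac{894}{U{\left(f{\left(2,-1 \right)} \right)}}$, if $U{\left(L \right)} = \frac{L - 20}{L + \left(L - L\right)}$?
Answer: $- \frac{8046}{71} + \frac{10728 \sqrt{5}}{71} \approx 224.54$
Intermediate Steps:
$f{\left(F,W \right)} = - 3 \sqrt{F^{2} + W^{2}}$
$U{\left(L \right)} = \frac{-20 + L}{L}$ ($U{\left(L \right)} = \frac{-20 + L}{L + 0} = \frac{-20 + L}{L}$)
$\frac{894}{U{\left(f{\left(2,-1 \right)} \right)}} = \frac{894}{\frac{1}{\left(-3\right) \sqrt{2^{2} + \left(-1\right)^{2}}} \left(-20 - 3 \sqrt{2^{2} + \left(-1\right)^{2}}\right)} = \frac{894}{\frac{1}{\left(-3\right) \sqrt{4 + 1}} \left(-20 - 3 \sqrt{4 + 1}\right)} = \frac{894}{\frac{1}{\left(-3\right) \sqrt{5}} \left(-20 - 3 \sqrt{5}\right)} = \frac{894}{- \frac{\sqrt{5}}{15} \left(-20 - 3 \sqrt{5}\right)} = \frac{894}{\left(- \frac{1}{15}\right) \sqrt{5} \left(-20 - 3 \sqrt{5}\right)} = 894 \left(- \frac{3 \sqrt{5}}{-20 - 3 \sqrt{5}}\right) = - \frac{2682 \sqrt{5}}{-20 - 3 \sqrt{5}}$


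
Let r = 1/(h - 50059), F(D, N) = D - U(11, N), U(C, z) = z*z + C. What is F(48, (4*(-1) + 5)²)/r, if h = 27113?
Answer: -826056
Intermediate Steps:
U(C, z) = C + z² (U(C, z) = z² + C = C + z²)
F(D, N) = -11 + D - N² (F(D, N) = D - (11 + N²) = D + (-11 - N²) = -11 + D - N²)
r = -1/22946 (r = 1/(27113 - 50059) = 1/(-22946) = -1/22946 ≈ -4.3581e-5)
F(48, (4*(-1) + 5)²)/r = (-11 + 48 - ((4*(-1) + 5)²)²)/(-1/22946) = (-11 + 48 - ((-4 + 5)²)²)*(-22946) = (-11 + 48 - (1²)²)*(-22946) = (-11 + 48 - 1*1²)*(-22946) = (-11 + 48 - 1*1)*(-22946) = (-11 + 48 - 1)*(-22946) = 36*(-22946) = -826056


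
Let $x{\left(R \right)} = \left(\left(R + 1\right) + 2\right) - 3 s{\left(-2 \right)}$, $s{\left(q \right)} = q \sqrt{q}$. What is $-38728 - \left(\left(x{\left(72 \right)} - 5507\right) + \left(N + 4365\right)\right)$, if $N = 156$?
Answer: $-37817 - 6 i \sqrt{2} \approx -37817.0 - 8.4853 i$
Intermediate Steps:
$s{\left(q \right)} = q^{\frac{3}{2}}$
$x{\left(R \right)} = 3 + R + 6 i \sqrt{2}$ ($x{\left(R \right)} = \left(\left(R + 1\right) + 2\right) - 3 \left(-2\right)^{\frac{3}{2}} = \left(\left(1 + R\right) + 2\right) - 3 \left(- 2 i \sqrt{2}\right) = \left(3 + R\right) + 6 i \sqrt{2} = 3 + R + 6 i \sqrt{2}$)
$-38728 - \left(\left(x{\left(72 \right)} - 5507\right) + \left(N + 4365\right)\right) = -38728 - \left(\left(\left(3 + 72 + 6 i \sqrt{2}\right) - 5507\right) + \left(156 + 4365\right)\right) = -38728 - \left(\left(\left(75 + 6 i \sqrt{2}\right) - 5507\right) + 4521\right) = -38728 - \left(\left(-5432 + 6 i \sqrt{2}\right) + 4521\right) = -38728 - \left(-911 + 6 i \sqrt{2}\right) = -38728 + \left(911 - 6 i \sqrt{2}\right) = -37817 - 6 i \sqrt{2}$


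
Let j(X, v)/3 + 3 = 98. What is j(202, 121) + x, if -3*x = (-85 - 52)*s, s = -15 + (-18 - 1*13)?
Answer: -5447/3 ≈ -1815.7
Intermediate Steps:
s = -46 (s = -15 + (-18 - 13) = -15 - 31 = -46)
j(X, v) = 285 (j(X, v) = -9 + 3*98 = -9 + 294 = 285)
x = -6302/3 (x = -(-85 - 52)*(-46)/3 = -(-137)*(-46)/3 = -1/3*6302 = -6302/3 ≈ -2100.7)
j(202, 121) + x = 285 - 6302/3 = -5447/3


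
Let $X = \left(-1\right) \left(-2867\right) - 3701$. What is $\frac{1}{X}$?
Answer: $- \frac{1}{834} \approx -0.001199$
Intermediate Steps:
$X = -834$ ($X = 2867 - 3701 = -834$)
$\frac{1}{X} = \frac{1}{-834} = - \frac{1}{834}$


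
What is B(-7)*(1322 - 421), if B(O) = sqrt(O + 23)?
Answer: 3604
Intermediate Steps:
B(O) = sqrt(23 + O)
B(-7)*(1322 - 421) = sqrt(23 - 7)*(1322 - 421) = sqrt(16)*901 = 4*901 = 3604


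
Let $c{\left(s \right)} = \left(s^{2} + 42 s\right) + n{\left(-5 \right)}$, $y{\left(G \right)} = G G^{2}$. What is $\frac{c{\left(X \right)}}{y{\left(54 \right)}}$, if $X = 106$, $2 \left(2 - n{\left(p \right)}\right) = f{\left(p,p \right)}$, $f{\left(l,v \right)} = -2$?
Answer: $\frac{15691}{157464} \approx 0.099648$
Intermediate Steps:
$n{\left(p \right)} = 3$ ($n{\left(p \right)} = 2 - -1 = 2 + 1 = 3$)
$y{\left(G \right)} = G^{3}$
$c{\left(s \right)} = 3 + s^{2} + 42 s$ ($c{\left(s \right)} = \left(s^{2} + 42 s\right) + 3 = 3 + s^{2} + 42 s$)
$\frac{c{\left(X \right)}}{y{\left(54 \right)}} = \frac{3 + 106^{2} + 42 \cdot 106}{54^{3}} = \frac{3 + 11236 + 4452}{157464} = 15691 \cdot \frac{1}{157464} = \frac{15691}{157464}$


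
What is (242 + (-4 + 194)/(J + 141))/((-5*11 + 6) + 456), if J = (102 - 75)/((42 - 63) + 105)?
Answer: 962914/1610499 ≈ 0.59790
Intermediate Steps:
J = 9/28 (J = 27/(-21 + 105) = 27/84 = 27*(1/84) = 9/28 ≈ 0.32143)
(242 + (-4 + 194)/(J + 141))/((-5*11 + 6) + 456) = (242 + (-4 + 194)/(9/28 + 141))/((-5*11 + 6) + 456) = (242 + 190/(3957/28))/((-55 + 6) + 456) = (242 + 190*(28/3957))/(-49 + 456) = (242 + 5320/3957)/407 = (962914/3957)*(1/407) = 962914/1610499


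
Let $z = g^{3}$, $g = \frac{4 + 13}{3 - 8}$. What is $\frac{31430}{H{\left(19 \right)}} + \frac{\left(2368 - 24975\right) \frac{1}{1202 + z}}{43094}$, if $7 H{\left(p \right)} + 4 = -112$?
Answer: $- \frac{5939467881415}{3131576339} \approx -1896.6$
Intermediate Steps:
$H{\left(p \right)} = - \frac{116}{7}$ ($H{\left(p \right)} = - \frac{4}{7} + \frac{1}{7} \left(-112\right) = - \frac{4}{7} - 16 = - \frac{116}{7}$)
$g = - \frac{17}{5}$ ($g = \frac{17}{-5} = 17 \left(- \frac{1}{5}\right) = - \frac{17}{5} \approx -3.4$)
$z = - \frac{4913}{125}$ ($z = \left(- \frac{17}{5}\right)^{3} = - \frac{4913}{125} \approx -39.304$)
$\frac{31430}{H{\left(19 \right)}} + \frac{\left(2368 - 24975\right) \frac{1}{1202 + z}}{43094} = \frac{31430}{- \frac{116}{7}} + \frac{\left(2368 - 24975\right) \frac{1}{1202 - \frac{4913}{125}}}{43094} = 31430 \left(- \frac{7}{116}\right) + - \frac{22607}{\frac{145337}{125}} \cdot \frac{1}{43094} = - \frac{110005}{58} + \left(-22607\right) \frac{125}{145337} \cdot \frac{1}{43094} = - \frac{110005}{58} - \frac{2825875}{6263152678} = - \frac{5939467881415}{3131576339}$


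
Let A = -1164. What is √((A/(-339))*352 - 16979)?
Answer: I*√201371763/113 ≈ 125.58*I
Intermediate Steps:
√((A/(-339))*352 - 16979) = √(-1164/(-339)*352 - 16979) = √(-1164*(-1/339)*352 - 16979) = √((388/113)*352 - 16979) = √(136576/113 - 16979) = √(-1782051/113) = I*√201371763/113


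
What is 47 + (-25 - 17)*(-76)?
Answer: 3239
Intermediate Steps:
47 + (-25 - 17)*(-76) = 47 - 42*(-76) = 47 + 3192 = 3239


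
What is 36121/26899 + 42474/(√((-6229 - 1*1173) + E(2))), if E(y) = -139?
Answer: 36121/26899 - 42474*I*√7541/7541 ≈ 1.3428 - 489.11*I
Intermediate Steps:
36121/26899 + 42474/(√((-6229 - 1*1173) + E(2))) = 36121/26899 + 42474/(√((-6229 - 1*1173) - 139)) = 36121*(1/26899) + 42474/(√((-6229 - 1173) - 139)) = 36121/26899 + 42474/(√(-7402 - 139)) = 36121/26899 + 42474/(√(-7541)) = 36121/26899 + 42474/((I*√7541)) = 36121/26899 + 42474*(-I*√7541/7541) = 36121/26899 - 42474*I*√7541/7541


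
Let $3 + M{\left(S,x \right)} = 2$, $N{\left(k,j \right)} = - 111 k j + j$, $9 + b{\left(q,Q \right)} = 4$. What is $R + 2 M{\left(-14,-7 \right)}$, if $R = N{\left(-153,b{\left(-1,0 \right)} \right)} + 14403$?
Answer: $-70519$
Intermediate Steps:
$b{\left(q,Q \right)} = -5$ ($b{\left(q,Q \right)} = -9 + 4 = -5$)
$N{\left(k,j \right)} = j - 111 j k$ ($N{\left(k,j \right)} = - 111 j k + j = j - 111 j k$)
$M{\left(S,x \right)} = -1$ ($M{\left(S,x \right)} = -3 + 2 = -1$)
$R = -70517$ ($R = - 5 \left(1 - -16983\right) + 14403 = - 5 \left(1 + 16983\right) + 14403 = \left(-5\right) 16984 + 14403 = -84920 + 14403 = -70517$)
$R + 2 M{\left(-14,-7 \right)} = -70517 + 2 \left(-1\right) = -70517 - 2 = -70519$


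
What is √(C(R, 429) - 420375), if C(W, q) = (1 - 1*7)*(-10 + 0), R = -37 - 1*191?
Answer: I*√420315 ≈ 648.32*I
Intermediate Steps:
R = -228 (R = -37 - 191 = -228)
C(W, q) = 60 (C(W, q) = (1 - 7)*(-10) = -6*(-10) = 60)
√(C(R, 429) - 420375) = √(60 - 420375) = √(-420315) = I*√420315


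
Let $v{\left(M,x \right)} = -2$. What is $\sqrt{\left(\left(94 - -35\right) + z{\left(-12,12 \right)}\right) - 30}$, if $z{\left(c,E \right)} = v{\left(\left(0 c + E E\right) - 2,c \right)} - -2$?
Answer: $3 \sqrt{11} \approx 9.9499$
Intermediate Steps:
$z{\left(c,E \right)} = 0$ ($z{\left(c,E \right)} = -2 - -2 = -2 + 2 = 0$)
$\sqrt{\left(\left(94 - -35\right) + z{\left(-12,12 \right)}\right) - 30} = \sqrt{\left(\left(94 - -35\right) + 0\right) - 30} = \sqrt{\left(\left(94 + 35\right) + 0\right) - 30} = \sqrt{\left(129 + 0\right) - 30} = \sqrt{129 - 30} = \sqrt{99} = 3 \sqrt{11}$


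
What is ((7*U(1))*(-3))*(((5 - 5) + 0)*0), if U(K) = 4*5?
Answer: 0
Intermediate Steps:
U(K) = 20
((7*U(1))*(-3))*(((5 - 5) + 0)*0) = ((7*20)*(-3))*(((5 - 5) + 0)*0) = (140*(-3))*((0 + 0)*0) = -0*0 = -420*0 = 0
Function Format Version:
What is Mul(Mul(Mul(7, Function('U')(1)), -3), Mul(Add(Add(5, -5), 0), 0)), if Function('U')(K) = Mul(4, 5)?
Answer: 0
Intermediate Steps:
Function('U')(K) = 20
Mul(Mul(Mul(7, Function('U')(1)), -3), Mul(Add(Add(5, -5), 0), 0)) = Mul(Mul(Mul(7, 20), -3), Mul(Add(Add(5, -5), 0), 0)) = Mul(Mul(140, -3), Mul(Add(0, 0), 0)) = Mul(-420, Mul(0, 0)) = Mul(-420, 0) = 0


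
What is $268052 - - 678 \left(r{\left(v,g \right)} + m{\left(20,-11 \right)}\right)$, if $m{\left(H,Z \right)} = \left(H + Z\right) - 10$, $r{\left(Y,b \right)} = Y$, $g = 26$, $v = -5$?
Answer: $263984$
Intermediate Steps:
$m{\left(H,Z \right)} = -10 + H + Z$
$268052 - - 678 \left(r{\left(v,g \right)} + m{\left(20,-11 \right)}\right) = 268052 - - 678 \left(-5 - 1\right) = 268052 - \left(-678\right) \left(-6\right) = 268052 - 4068 = 263984$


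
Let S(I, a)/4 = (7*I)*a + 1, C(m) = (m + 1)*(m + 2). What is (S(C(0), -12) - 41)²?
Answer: 502681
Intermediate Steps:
C(m) = (1 + m)*(2 + m)
S(I, a) = 4 + 28*I*a (S(I, a) = 4*((7*I)*a + 1) = 4*(7*I*a + 1) = 4*(1 + 7*I*a) = 4 + 28*I*a)
(S(C(0), -12) - 41)² = ((4 + 28*(2 + 0² + 3*0)*(-12)) - 41)² = ((4 + 28*(2 + 0 + 0)*(-12)) - 41)² = ((4 + 28*2*(-12)) - 41)² = ((4 - 672) - 41)² = (-668 - 41)² = (-709)² = 502681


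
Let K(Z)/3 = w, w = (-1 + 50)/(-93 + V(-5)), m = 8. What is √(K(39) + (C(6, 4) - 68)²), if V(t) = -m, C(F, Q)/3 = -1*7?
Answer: √80787274/101 ≈ 88.992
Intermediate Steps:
C(F, Q) = -21 (C(F, Q) = 3*(-1*7) = 3*(-7) = -21)
V(t) = -8 (V(t) = -1*8 = -8)
w = -49/101 (w = (-1 + 50)/(-93 - 8) = 49/(-101) = 49*(-1/101) = -49/101 ≈ -0.48515)
K(Z) = -147/101 (K(Z) = 3*(-49/101) = -147/101)
√(K(39) + (C(6, 4) - 68)²) = √(-147/101 + (-21 - 68)²) = √(-147/101 + (-89)²) = √(-147/101 + 7921) = √(799874/101) = √80787274/101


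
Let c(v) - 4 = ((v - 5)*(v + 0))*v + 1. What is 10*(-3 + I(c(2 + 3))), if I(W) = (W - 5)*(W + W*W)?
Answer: -30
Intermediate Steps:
c(v) = 5 + v**2*(-5 + v) (c(v) = 4 + (((v - 5)*(v + 0))*v + 1) = 4 + (((-5 + v)*v)*v + 1) = 4 + ((v*(-5 + v))*v + 1) = 4 + (v**2*(-5 + v) + 1) = 4 + (1 + v**2*(-5 + v)) = 5 + v**2*(-5 + v))
I(W) = (-5 + W)*(W + W**2)
10*(-3 + I(c(2 + 3))) = 10*(-3 + (5 + (2 + 3)**3 - 5*(2 + 3)**2)*(-5 + (5 + (2 + 3)**3 - 5*(2 + 3)**2)**2 - 4*(5 + (2 + 3)**3 - 5*(2 + 3)**2))) = 10*(-3 + (5 + 5**3 - 5*5**2)*(-5 + (5 + 5**3 - 5*5**2)**2 - 4*(5 + 5**3 - 5*5**2))) = 10*(-3 + (5 + 125 - 5*25)*(-5 + (5 + 125 - 5*25)**2 - 4*(5 + 125 - 5*25))) = 10*(-3 + (5 + 125 - 125)*(-5 + (5 + 125 - 125)**2 - 4*(5 + 125 - 125))) = 10*(-3 + 5*(-5 + 5**2 - 4*5)) = 10*(-3 + 5*(-5 + 25 - 20)) = 10*(-3 + 5*0) = 10*(-3 + 0) = 10*(-3) = -30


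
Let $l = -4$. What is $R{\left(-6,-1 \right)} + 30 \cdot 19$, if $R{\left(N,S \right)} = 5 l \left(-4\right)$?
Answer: $650$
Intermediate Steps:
$R{\left(N,S \right)} = 80$ ($R{\left(N,S \right)} = 5 \left(-4\right) \left(-4\right) = \left(-20\right) \left(-4\right) = 80$)
$R{\left(-6,-1 \right)} + 30 \cdot 19 = 80 + 30 \cdot 19 = 80 + 570 = 650$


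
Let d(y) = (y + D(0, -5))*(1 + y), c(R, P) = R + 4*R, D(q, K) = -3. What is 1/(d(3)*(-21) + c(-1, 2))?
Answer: -⅕ ≈ -0.20000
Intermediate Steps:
c(R, P) = 5*R
d(y) = (1 + y)*(-3 + y) (d(y) = (y - 3)*(1 + y) = (-3 + y)*(1 + y) = (1 + y)*(-3 + y))
1/(d(3)*(-21) + c(-1, 2)) = 1/((-3 + 3² - 2*3)*(-21) + 5*(-1)) = 1/((-3 + 9 - 6)*(-21) - 5) = 1/(0*(-21) - 5) = 1/(0 - 5) = 1/(-5) = -⅕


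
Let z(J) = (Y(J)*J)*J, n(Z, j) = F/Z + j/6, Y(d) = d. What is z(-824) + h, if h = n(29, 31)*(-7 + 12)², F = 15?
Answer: -97348838251/174 ≈ -5.5948e+8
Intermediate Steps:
n(Z, j) = 15/Z + j/6
z(J) = J³ (z(J) = (J*J)*J = J²*J = J³)
h = 24725/174 (h = (15/29 + (⅙)*31)*(-7 + 12)² = (15*(1/29) + 31/6)*5² = (15/29 + 31/6)*25 = (989/174)*25 = 24725/174 ≈ 142.10)
z(-824) + h = (-824)³ + 24725/174 = -559476224 + 24725/174 = -97348838251/174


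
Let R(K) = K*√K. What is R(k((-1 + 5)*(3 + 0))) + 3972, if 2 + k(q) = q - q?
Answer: 3972 - 2*I*√2 ≈ 3972.0 - 2.8284*I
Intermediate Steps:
k(q) = -2 (k(q) = -2 + (q - q) = -2 + 0 = -2)
R(K) = K^(3/2)
R(k((-1 + 5)*(3 + 0))) + 3972 = (-2)^(3/2) + 3972 = -2*I*√2 + 3972 = 3972 - 2*I*√2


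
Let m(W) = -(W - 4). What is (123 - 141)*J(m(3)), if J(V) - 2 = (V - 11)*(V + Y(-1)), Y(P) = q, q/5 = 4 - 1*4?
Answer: 144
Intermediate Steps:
q = 0 (q = 5*(4 - 1*4) = 5*(4 - 4) = 5*0 = 0)
Y(P) = 0
m(W) = 4 - W (m(W) = -(-4 + W) = 4 - W)
J(V) = 2 + V*(-11 + V) (J(V) = 2 + (V - 11)*(V + 0) = 2 + (-11 + V)*V = 2 + V*(-11 + V))
(123 - 141)*J(m(3)) = (123 - 141)*(2 + (4 - 1*3)**2 - 11*(4 - 1*3)) = -18*(2 + (4 - 3)**2 - 11*(4 - 3)) = -18*(2 + 1**2 - 11*1) = -18*(2 + 1 - 11) = -18*(-8) = 144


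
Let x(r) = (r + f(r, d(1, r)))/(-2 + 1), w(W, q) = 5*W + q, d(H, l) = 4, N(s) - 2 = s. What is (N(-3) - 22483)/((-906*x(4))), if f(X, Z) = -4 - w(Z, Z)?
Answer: 5621/5436 ≈ 1.0340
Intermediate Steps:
N(s) = 2 + s
w(W, q) = q + 5*W
f(X, Z) = -4 - 6*Z (f(X, Z) = -4 - (Z + 5*Z) = -4 - 6*Z)
x(r) = 28 - r (x(r) = (r + (-4 - 6*4))/(-2 + 1) = (r + (-4 - 24))/(-1) = (r - 28)*(-1) = (-28 + r)*(-1) = 28 - r)
(N(-3) - 22483)/((-906*x(4))) = ((2 - 3) - 22483)/((-906*(28 - 1*4))) = (-1 - 22483)/((-906*(28 - 4))) = -22484/((-906*24)) = -22484/(-21744) = -22484*(-1/21744) = 5621/5436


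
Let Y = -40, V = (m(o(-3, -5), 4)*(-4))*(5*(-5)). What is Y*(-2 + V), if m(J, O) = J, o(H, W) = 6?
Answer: -23920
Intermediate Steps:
V = 600 (V = (6*(-4))*(5*(-5)) = -24*(-25) = 600)
Y*(-2 + V) = -40*(-2 + 600) = -40*598 = -23920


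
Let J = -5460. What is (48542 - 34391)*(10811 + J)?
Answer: 75722001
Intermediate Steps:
(48542 - 34391)*(10811 + J) = (48542 - 34391)*(10811 - 5460) = 14151*5351 = 75722001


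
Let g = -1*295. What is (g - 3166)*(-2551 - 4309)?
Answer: 23742460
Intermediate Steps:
g = -295
(g - 3166)*(-2551 - 4309) = (-295 - 3166)*(-2551 - 4309) = -3461*(-6860) = 23742460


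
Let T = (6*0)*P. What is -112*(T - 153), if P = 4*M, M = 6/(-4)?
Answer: 17136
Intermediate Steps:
M = -3/2 (M = 6*(-¼) = -3/2 ≈ -1.5000)
P = -6 (P = 4*(-3/2) = -6)
T = 0 (T = (6*0)*(-6) = 0*(-6) = 0)
-112*(T - 153) = -112*(0 - 153) = -112*(-153) = 17136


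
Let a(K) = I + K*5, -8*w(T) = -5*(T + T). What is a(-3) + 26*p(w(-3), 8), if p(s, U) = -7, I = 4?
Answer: -193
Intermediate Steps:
w(T) = 5*T/4 (w(T) = -(-5)*(T + T)/8 = -(-5)*2*T/8 = -(-5)*T/4 = 5*T/4)
a(K) = 4 + 5*K (a(K) = 4 + K*5 = 4 + 5*K)
a(-3) + 26*p(w(-3), 8) = (4 + 5*(-3)) + 26*(-7) = (4 - 15) - 182 = -11 - 182 = -193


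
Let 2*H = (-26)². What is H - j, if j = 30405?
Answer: -30067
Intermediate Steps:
H = 338 (H = (½)*(-26)² = (½)*676 = 338)
H - j = 338 - 1*30405 = 338 - 30405 = -30067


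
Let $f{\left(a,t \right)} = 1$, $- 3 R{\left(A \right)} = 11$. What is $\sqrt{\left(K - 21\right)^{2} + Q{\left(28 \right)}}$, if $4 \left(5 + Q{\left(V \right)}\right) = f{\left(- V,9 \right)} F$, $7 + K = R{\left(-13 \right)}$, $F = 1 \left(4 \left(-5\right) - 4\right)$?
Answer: $\frac{\sqrt{8926}}{3} \approx 31.492$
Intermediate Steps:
$R{\left(A \right)} = - \frac{11}{3}$ ($R{\left(A \right)} = \left(- \frac{1}{3}\right) 11 = - \frac{11}{3}$)
$F = -24$ ($F = 1 \left(-20 - 4\right) = 1 \left(-24\right) = -24$)
$K = - \frac{32}{3}$ ($K = -7 - \frac{11}{3} = - \frac{32}{3} \approx -10.667$)
$Q{\left(V \right)} = -11$ ($Q{\left(V \right)} = -5 + \frac{1 \left(-24\right)}{4} = -5 + \frac{1}{4} \left(-24\right) = -5 - 6 = -11$)
$\sqrt{\left(K - 21\right)^{2} + Q{\left(28 \right)}} = \sqrt{\left(- \frac{32}{3} - 21\right)^{2} - 11} = \sqrt{\left(- \frac{95}{3}\right)^{2} - 11} = \sqrt{\frac{9025}{9} - 11} = \sqrt{\frac{8926}{9}} = \frac{\sqrt{8926}}{3}$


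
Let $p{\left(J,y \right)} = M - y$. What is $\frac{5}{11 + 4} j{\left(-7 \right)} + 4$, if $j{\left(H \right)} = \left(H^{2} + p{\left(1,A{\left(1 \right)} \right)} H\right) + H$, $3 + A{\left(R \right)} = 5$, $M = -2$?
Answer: $\frac{82}{3} \approx 27.333$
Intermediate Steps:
$A{\left(R \right)} = 2$ ($A{\left(R \right)} = -3 + 5 = 2$)
$p{\left(J,y \right)} = -2 - y$
$j{\left(H \right)} = H^{2} - 3 H$ ($j{\left(H \right)} = \left(H^{2} + \left(-2 - 2\right) H\right) + H = \left(H^{2} - 4 H\right) + H = H^{2} - 3 H$)
$\frac{5}{11 + 4} j{\left(-7 \right)} + 4 = \frac{5}{11 + 4} \left(- 7 \left(-3 - 7\right)\right) + 4 = \frac{5}{15} \left(\left(-7\right) \left(-10\right)\right) + 4 = 5 \cdot \frac{1}{15} \cdot 70 + 4 = \frac{1}{3} \cdot 70 + 4 = \frac{70}{3} + 4 = \frac{82}{3}$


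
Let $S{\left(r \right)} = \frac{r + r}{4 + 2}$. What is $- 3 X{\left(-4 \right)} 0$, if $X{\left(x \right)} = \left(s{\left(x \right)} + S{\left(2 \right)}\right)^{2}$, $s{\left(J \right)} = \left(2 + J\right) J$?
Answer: $0$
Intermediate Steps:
$s{\left(J \right)} = J \left(2 + J\right)$
$S{\left(r \right)} = \frac{r}{3}$ ($S{\left(r \right)} = \frac{2 r}{6} = 2 r \frac{1}{6} = \frac{r}{3}$)
$X{\left(x \right)} = \left(\frac{2}{3} + x \left(2 + x\right)\right)^{2}$ ($X{\left(x \right)} = \left(x \left(2 + x\right) + \frac{1}{3} \cdot 2\right)^{2} = \left(x \left(2 + x\right) + \frac{2}{3}\right)^{2} = \left(\frac{2}{3} + x \left(2 + x\right)\right)^{2}$)
$- 3 X{\left(-4 \right)} 0 = - 3 \frac{\left(2 + 3 \left(-4\right) \left(2 - 4\right)\right)^{2}}{9} \cdot 0 = - 3 \frac{\left(2 + 3 \left(-4\right) \left(-2\right)\right)^{2}}{9} \cdot 0 = - 3 \frac{\left(2 + 24\right)^{2}}{9} \cdot 0 = - 3 \frac{26^{2}}{9} \cdot 0 = - 3 \cdot \frac{1}{9} \cdot 676 \cdot 0 = \left(-3\right) \frac{676}{9} \cdot 0 = \left(- \frac{676}{3}\right) 0 = 0$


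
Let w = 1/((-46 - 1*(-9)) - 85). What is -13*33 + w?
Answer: -52339/122 ≈ -429.01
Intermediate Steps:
w = -1/122 (w = 1/((-46 + 9) - 85) = 1/(-37 - 85) = 1/(-122) = -1/122 ≈ -0.0081967)
-13*33 + w = -13*33 - 1/122 = -429 - 1/122 = -52339/122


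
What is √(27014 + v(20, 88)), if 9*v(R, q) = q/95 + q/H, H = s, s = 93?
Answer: √18977887051590/26505 ≈ 164.36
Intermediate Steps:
H = 93
v(R, q) = 188*q/79515 (v(R, q) = (q/95 + q/93)/9 = (188*q/8835)/9 = 188*q/79515)
√(27014 + v(20, 88)) = √(27014 + (188/79515)*88) = √(27014 + 16544/79515) = √(2148034754/79515) = √18977887051590/26505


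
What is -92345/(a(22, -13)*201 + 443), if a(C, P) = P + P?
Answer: 92345/4783 ≈ 19.307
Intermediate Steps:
a(C, P) = 2*P
-92345/(a(22, -13)*201 + 443) = -92345/((2*(-13))*201 + 443) = -92345/(-26*201 + 443) = -92345/(-5226 + 443) = -92345/(-4783) = -92345*(-1/4783) = 92345/4783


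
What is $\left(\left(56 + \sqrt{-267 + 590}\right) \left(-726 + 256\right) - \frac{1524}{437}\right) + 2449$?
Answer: $- \frac{10433151}{437} - 470 \sqrt{323} \approx -32321.0$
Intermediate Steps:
$\left(\left(56 + \sqrt{-267 + 590}\right) \left(-726 + 256\right) - \frac{1524}{437}\right) + 2449 = \left(\left(56 + \sqrt{323}\right) \left(-470\right) - \frac{1524}{437}\right) + 2449 = \left(\left(-26320 - 470 \sqrt{323}\right) - \frac{1524}{437}\right) + 2449 = \left(- \frac{11503364}{437} - 470 \sqrt{323}\right) + 2449 = - \frac{10433151}{437} - 470 \sqrt{323}$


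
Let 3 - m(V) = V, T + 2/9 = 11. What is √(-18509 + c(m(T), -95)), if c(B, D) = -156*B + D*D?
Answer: 2*I*√18609/3 ≈ 90.943*I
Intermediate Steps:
T = 97/9 (T = -2/9 + 11 = 97/9 ≈ 10.778)
m(V) = 3 - V
c(B, D) = D² - 156*B (c(B, D) = -156*B + D² = D² - 156*B)
√(-18509 + c(m(T), -95)) = √(-18509 + ((-95)² - 156*(3 - 1*97/9))) = √(-18509 + (9025 - 156*(3 - 97/9))) = √(-18509 + (9025 - 156*(-70/9))) = √(-18509 + (9025 + 3640/3)) = √(-18509 + 30715/3) = √(-24812/3) = 2*I*√18609/3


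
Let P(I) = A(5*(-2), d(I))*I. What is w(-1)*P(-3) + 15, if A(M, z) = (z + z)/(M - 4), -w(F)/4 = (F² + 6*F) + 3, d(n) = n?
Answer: 33/7 ≈ 4.7143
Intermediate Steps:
w(F) = -12 - 24*F - 4*F² (w(F) = -4*((F² + 6*F) + 3) = -4*(3 + F² + 6*F) = -12 - 24*F - 4*F²)
A(M, z) = 2*z/(-4 + M) (A(M, z) = (2*z)/(-4 + M) = 2*z/(-4 + M))
P(I) = -I²/7 (P(I) = (2*I/(-4 + 5*(-2)))*I = (2*I/(-4 - 10))*I = (2*I/(-14))*I = (2*I*(-1/14))*I = (-I/7)*I = -I²/7)
w(-1)*P(-3) + 15 = (-12 - 24*(-1) - 4*(-1)²)*(-⅐*(-3)²) + 15 = (-12 + 24 - 4*1)*(-⅐*9) + 15 = (-12 + 24 - 4)*(-9/7) + 15 = 8*(-9/7) + 15 = -72/7 + 15 = 33/7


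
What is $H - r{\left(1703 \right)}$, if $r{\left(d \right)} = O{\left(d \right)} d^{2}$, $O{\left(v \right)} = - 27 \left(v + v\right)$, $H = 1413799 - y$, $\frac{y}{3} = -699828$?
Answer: $266712533341$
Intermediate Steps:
$y = -2099484$ ($y = 3 \left(-699828\right) = -2099484$)
$H = 3513283$ ($H = 1413799 - -2099484 = 1413799 + 2099484 = 3513283$)
$O{\left(v \right)} = - 54 v$ ($O{\left(v \right)} = - 27 \cdot 2 v = - 54 v$)
$r{\left(d \right)} = - 54 d^{3}$ ($r{\left(d \right)} = - 54 d d^{2} = - 54 d^{3}$)
$H - r{\left(1703 \right)} = 3513283 - - 54 \cdot 1703^{3} = 3513283 - \left(-54\right) 4939055927 = 3513283 - -266709020058 = 3513283 + 266709020058 = 266712533341$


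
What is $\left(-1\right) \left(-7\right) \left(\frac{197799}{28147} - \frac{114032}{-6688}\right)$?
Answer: $\frac{283283651}{1680778} \approx 168.54$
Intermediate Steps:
$\left(-1\right) \left(-7\right) \left(\frac{197799}{28147} - \frac{114032}{-6688}\right) = 7 \left(197799 \cdot \frac{1}{28147} - - \frac{7127}{418}\right) = 7 \left(\frac{28257}{4021} + \frac{7127}{418}\right) = 7 \cdot \frac{40469093}{1680778} = \frac{283283651}{1680778}$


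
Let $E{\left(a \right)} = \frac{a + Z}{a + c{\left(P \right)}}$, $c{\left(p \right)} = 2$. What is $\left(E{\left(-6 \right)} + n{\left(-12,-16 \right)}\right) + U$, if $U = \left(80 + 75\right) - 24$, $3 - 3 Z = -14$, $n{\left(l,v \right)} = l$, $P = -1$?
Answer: $\frac{1429}{12} \approx 119.08$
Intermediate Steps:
$Z = \frac{17}{3}$ ($Z = 1 - - \frac{14}{3} = 1 + \frac{14}{3} = \frac{17}{3} \approx 5.6667$)
$E{\left(a \right)} = \frac{\frac{17}{3} + a}{2 + a}$ ($E{\left(a \right)} = \frac{a + \frac{17}{3}}{a + 2} = \frac{\frac{17}{3} + a}{2 + a}$)
$U = 131$ ($U = 155 - 24 = 131$)
$\left(E{\left(-6 \right)} + n{\left(-12,-16 \right)}\right) + U = \left(\frac{\frac{17}{3} - 6}{2 - 6} - 12\right) + 131 = \left(\frac{1}{-4} \left(- \frac{1}{3}\right) - 12\right) + 131 = \left(\left(- \frac{1}{4}\right) \left(- \frac{1}{3}\right) - 12\right) + 131 = \left(\frac{1}{12} - 12\right) + 131 = - \frac{143}{12} + 131 = \frac{1429}{12}$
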